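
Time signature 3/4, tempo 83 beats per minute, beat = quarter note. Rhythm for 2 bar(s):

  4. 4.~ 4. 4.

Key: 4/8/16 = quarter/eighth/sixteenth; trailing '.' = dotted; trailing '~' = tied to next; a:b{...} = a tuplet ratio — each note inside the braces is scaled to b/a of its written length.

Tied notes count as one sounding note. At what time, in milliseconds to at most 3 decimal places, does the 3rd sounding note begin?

note 3 onset = 9/2b = 3253.012ms

1. 0.0ms @ 0 + 1084.337ms (3/2)
2. 1084.337ms @ 3/2 + 2168.675ms (3)
3. 3253.012ms @ 9/2 + 1084.337ms (3/2)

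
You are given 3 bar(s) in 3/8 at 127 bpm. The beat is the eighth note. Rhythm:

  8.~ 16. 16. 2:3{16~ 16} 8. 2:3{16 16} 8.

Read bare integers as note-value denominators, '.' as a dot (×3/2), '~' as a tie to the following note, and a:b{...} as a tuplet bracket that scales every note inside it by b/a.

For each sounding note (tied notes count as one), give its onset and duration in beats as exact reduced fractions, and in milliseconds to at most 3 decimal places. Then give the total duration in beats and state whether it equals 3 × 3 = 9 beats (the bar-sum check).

1) 0.0ms=0b +1062.992ms=9/4b
2) 1062.992ms=9/4b +354.331ms=3/4b
3) 1417.323ms=3b +708.661ms=3/2b
4) 2125.984ms=9/2b +708.661ms=3/2b
5) 2834.646ms=6b +354.331ms=3/4b
6) 3188.976ms=27/4b +354.331ms=3/4b
7) 3543.307ms=15/2b +708.661ms=3/2b
Σ=9b of 9 (127bpm 3/8) — PASS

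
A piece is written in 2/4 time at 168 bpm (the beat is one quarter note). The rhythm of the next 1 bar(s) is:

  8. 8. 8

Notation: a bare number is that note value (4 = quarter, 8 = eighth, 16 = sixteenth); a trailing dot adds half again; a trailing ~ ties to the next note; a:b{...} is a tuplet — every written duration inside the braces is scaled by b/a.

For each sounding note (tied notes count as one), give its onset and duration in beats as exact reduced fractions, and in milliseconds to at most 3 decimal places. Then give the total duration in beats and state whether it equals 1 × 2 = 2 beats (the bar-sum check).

1) 0.0ms=0b +267.857ms=3/4b
2) 267.857ms=3/4b +267.857ms=3/4b
3) 535.714ms=3/2b +178.571ms=1/2b
Σ=2b of 2 (168bpm 2/4) — PASS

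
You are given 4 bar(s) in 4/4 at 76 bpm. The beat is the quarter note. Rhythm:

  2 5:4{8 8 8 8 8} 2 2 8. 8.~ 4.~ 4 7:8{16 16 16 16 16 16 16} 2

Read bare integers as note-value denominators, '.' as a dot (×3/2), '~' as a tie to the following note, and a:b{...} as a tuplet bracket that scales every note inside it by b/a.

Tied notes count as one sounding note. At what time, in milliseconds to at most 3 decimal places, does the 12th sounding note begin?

1. 0.0ms @ 0 + 1578.947ms (2)
2. 1578.947ms @ 2 + 315.789ms (2/5)
3. 1894.737ms @ 12/5 + 315.789ms (2/5)
4. 2210.526ms @ 14/5 + 315.789ms (2/5)
5. 2526.316ms @ 16/5 + 315.789ms (2/5)
6. 2842.105ms @ 18/5 + 315.789ms (2/5)
7. 3157.895ms @ 4 + 1578.947ms (2)
8. 4736.842ms @ 6 + 1578.947ms (2)
9. 6315.789ms @ 8 + 592.105ms (3/4)
10. 6907.895ms @ 35/4 + 2565.789ms (13/4)
11. 9473.684ms @ 12 + 225.564ms (2/7)
12. 9699.248ms @ 86/7 + 225.564ms (2/7)
13. 9924.812ms @ 88/7 + 225.564ms (2/7)
14. 10150.376ms @ 90/7 + 225.564ms (2/7)
15. 10375.94ms @ 92/7 + 225.564ms (2/7)
16. 10601.504ms @ 94/7 + 225.564ms (2/7)
17. 10827.068ms @ 96/7 + 225.564ms (2/7)
18. 11052.632ms @ 14 + 1578.947ms (2)

note 12 onset = 86/7b = 9699.248ms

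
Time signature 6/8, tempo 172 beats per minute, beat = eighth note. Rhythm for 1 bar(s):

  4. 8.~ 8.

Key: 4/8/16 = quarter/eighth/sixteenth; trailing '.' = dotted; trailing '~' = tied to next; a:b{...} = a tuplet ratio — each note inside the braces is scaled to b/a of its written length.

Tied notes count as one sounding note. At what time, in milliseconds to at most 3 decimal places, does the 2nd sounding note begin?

1. 0.0ms @ 0 + 1046.512ms (3)
2. 1046.512ms @ 3 + 1046.512ms (3)

note 2 onset = 3b = 1046.512ms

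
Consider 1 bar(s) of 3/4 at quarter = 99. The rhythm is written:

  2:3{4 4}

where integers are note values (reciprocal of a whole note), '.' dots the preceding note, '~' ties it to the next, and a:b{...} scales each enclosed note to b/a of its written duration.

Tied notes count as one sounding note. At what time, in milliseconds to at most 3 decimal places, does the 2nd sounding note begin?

note 2 onset = 3/2b = 909.091ms

1. 0.0ms @ 0 + 909.091ms (3/2)
2. 909.091ms @ 3/2 + 909.091ms (3/2)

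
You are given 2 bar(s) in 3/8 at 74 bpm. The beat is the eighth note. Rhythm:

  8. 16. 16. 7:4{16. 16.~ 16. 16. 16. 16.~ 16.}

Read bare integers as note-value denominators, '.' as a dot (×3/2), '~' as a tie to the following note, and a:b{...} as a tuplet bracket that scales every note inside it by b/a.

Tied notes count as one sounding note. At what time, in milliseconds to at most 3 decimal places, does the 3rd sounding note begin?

note 3 onset = 9/4b = 1824.324ms

1. 0.0ms @ 0 + 1216.216ms (3/2)
2. 1216.216ms @ 3/2 + 608.108ms (3/4)
3. 1824.324ms @ 9/4 + 608.108ms (3/4)
4. 2432.432ms @ 3 + 347.49ms (3/7)
5. 2779.923ms @ 24/7 + 694.981ms (6/7)
6. 3474.903ms @ 30/7 + 347.49ms (3/7)
7. 3822.394ms @ 33/7 + 347.49ms (3/7)
8. 4169.884ms @ 36/7 + 694.981ms (6/7)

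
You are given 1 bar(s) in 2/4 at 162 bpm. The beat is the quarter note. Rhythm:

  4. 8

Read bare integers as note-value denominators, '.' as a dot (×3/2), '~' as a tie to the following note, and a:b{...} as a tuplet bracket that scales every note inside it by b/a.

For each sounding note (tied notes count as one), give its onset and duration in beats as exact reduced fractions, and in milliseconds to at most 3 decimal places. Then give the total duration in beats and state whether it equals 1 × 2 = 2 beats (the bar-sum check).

1) 0.0ms=0b +555.556ms=3/2b
2) 555.556ms=3/2b +185.185ms=1/2b
Σ=2b of 2 (162bpm 2/4) — PASS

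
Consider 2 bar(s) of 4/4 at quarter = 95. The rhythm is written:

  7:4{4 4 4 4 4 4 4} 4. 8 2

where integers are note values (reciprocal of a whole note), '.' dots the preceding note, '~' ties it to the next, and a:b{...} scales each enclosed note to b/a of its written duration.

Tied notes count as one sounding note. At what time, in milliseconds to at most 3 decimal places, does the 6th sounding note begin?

note 6 onset = 20/7b = 1804.511ms

1. 0.0ms @ 0 + 360.902ms (4/7)
2. 360.902ms @ 4/7 + 360.902ms (4/7)
3. 721.805ms @ 8/7 + 360.902ms (4/7)
4. 1082.707ms @ 12/7 + 360.902ms (4/7)
5. 1443.609ms @ 16/7 + 360.902ms (4/7)
6. 1804.511ms @ 20/7 + 360.902ms (4/7)
7. 2165.414ms @ 24/7 + 360.902ms (4/7)
8. 2526.316ms @ 4 + 947.368ms (3/2)
9. 3473.684ms @ 11/2 + 315.789ms (1/2)
10. 3789.474ms @ 6 + 1263.158ms (2)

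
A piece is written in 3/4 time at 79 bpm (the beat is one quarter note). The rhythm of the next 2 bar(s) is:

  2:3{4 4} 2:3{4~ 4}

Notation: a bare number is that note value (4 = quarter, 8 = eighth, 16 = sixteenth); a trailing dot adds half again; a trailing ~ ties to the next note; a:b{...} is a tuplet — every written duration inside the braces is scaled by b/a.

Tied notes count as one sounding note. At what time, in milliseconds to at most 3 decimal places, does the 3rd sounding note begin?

note 3 onset = 3b = 2278.481ms

1. 0.0ms @ 0 + 1139.241ms (3/2)
2. 1139.241ms @ 3/2 + 1139.241ms (3/2)
3. 2278.481ms @ 3 + 2278.481ms (3)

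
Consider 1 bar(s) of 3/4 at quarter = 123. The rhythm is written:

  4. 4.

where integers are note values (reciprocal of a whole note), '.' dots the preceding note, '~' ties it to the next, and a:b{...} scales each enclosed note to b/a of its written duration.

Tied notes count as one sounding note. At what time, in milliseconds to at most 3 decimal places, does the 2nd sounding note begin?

1. 0.0ms @ 0 + 731.707ms (3/2)
2. 731.707ms @ 3/2 + 731.707ms (3/2)

note 2 onset = 3/2b = 731.707ms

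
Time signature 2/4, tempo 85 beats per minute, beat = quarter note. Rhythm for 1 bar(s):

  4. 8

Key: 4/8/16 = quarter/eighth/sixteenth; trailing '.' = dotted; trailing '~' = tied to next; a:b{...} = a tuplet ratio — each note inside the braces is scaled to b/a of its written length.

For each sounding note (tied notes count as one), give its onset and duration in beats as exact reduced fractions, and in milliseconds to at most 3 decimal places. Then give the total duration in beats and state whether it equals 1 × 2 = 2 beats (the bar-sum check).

1) 0.0ms=0b +1058.824ms=3/2b
2) 1058.824ms=3/2b +352.941ms=1/2b
Σ=2b of 2 (85bpm 2/4) — PASS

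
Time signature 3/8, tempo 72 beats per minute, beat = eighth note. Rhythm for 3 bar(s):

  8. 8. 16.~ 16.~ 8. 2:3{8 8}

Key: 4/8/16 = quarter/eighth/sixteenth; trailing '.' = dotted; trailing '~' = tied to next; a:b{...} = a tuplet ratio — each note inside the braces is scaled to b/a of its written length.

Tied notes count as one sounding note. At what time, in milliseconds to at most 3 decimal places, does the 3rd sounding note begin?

note 3 onset = 3b = 2500.0ms

1. 0.0ms @ 0 + 1250.0ms (3/2)
2. 1250.0ms @ 3/2 + 1250.0ms (3/2)
3. 2500.0ms @ 3 + 2500.0ms (3)
4. 5000.0ms @ 6 + 1250.0ms (3/2)
5. 6250.0ms @ 15/2 + 1250.0ms (3/2)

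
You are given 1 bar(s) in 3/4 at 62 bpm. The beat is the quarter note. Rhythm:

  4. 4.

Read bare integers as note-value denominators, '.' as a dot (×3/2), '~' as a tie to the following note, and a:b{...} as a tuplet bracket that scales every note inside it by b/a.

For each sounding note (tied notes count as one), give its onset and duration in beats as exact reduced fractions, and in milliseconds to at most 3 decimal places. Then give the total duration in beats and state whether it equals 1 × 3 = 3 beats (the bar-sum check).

1) 0.0ms=0b +1451.613ms=3/2b
2) 1451.613ms=3/2b +1451.613ms=3/2b
Σ=3b of 3 (62bpm 3/4) — PASS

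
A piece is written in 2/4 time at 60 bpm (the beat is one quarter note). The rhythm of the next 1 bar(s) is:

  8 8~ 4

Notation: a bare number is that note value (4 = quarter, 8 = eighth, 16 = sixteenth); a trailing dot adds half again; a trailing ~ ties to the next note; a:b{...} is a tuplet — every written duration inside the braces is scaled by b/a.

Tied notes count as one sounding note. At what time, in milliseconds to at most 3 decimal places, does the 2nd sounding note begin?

1. 0.0ms @ 0 + 500.0ms (1/2)
2. 500.0ms @ 1/2 + 1500.0ms (3/2)

note 2 onset = 1/2b = 500.0ms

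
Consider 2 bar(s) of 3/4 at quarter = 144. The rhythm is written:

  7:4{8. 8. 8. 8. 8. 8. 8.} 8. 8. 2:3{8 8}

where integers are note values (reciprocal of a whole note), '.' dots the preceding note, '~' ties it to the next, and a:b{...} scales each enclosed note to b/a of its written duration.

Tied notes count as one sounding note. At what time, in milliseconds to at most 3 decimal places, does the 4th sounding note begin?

1. 0.0ms @ 0 + 178.571ms (3/7)
2. 178.571ms @ 3/7 + 178.571ms (3/7)
3. 357.143ms @ 6/7 + 178.571ms (3/7)
4. 535.714ms @ 9/7 + 178.571ms (3/7)
5. 714.286ms @ 12/7 + 178.571ms (3/7)
6. 892.857ms @ 15/7 + 178.571ms (3/7)
7. 1071.429ms @ 18/7 + 178.571ms (3/7)
8. 1250.0ms @ 3 + 312.5ms (3/4)
9. 1562.5ms @ 15/4 + 312.5ms (3/4)
10. 1875.0ms @ 9/2 + 312.5ms (3/4)
11. 2187.5ms @ 21/4 + 312.5ms (3/4)

note 4 onset = 9/7b = 535.714ms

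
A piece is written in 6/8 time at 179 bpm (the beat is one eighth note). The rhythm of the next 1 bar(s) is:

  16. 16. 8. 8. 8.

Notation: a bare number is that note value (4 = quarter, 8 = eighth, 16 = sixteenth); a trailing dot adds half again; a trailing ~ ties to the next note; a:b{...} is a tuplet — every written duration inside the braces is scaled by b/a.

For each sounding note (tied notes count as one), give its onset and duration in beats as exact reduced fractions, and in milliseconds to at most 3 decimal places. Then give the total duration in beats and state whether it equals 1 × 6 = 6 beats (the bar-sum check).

1) 0.0ms=0b +251.397ms=3/4b
2) 251.397ms=3/4b +251.397ms=3/4b
3) 502.793ms=3/2b +502.793ms=3/2b
4) 1005.587ms=3b +502.793ms=3/2b
5) 1508.38ms=9/2b +502.793ms=3/2b
Σ=6b of 6 (179bpm 6/8) — PASS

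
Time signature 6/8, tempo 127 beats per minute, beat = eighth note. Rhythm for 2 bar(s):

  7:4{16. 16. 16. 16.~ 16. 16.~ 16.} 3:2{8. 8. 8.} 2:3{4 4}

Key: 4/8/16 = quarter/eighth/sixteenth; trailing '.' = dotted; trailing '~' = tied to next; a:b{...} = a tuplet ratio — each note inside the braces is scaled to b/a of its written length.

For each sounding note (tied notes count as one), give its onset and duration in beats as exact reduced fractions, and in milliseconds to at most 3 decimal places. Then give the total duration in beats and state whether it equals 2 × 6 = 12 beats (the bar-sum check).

1) 0.0ms=0b +202.475ms=3/7b
2) 202.475ms=3/7b +202.475ms=3/7b
3) 404.949ms=6/7b +202.475ms=3/7b
4) 607.424ms=9/7b +404.949ms=6/7b
5) 1012.373ms=15/7b +404.949ms=6/7b
6) 1417.323ms=3b +472.441ms=1b
7) 1889.764ms=4b +472.441ms=1b
8) 2362.205ms=5b +472.441ms=1b
9) 2834.646ms=6b +1417.323ms=3b
10) 4251.969ms=9b +1417.323ms=3b
Σ=12b of 12 (127bpm 6/8) — PASS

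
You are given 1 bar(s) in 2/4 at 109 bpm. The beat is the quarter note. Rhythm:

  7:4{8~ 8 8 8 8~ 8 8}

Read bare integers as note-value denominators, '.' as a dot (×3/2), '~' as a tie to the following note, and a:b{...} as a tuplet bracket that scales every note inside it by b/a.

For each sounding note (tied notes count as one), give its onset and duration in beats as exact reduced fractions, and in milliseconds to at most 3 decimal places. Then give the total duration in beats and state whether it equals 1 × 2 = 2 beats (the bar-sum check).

1) 0.0ms=0b +314.548ms=4/7b
2) 314.548ms=4/7b +157.274ms=2/7b
3) 471.822ms=6/7b +157.274ms=2/7b
4) 629.096ms=8/7b +314.548ms=4/7b
5) 943.644ms=12/7b +157.274ms=2/7b
Σ=2b of 2 (109bpm 2/4) — PASS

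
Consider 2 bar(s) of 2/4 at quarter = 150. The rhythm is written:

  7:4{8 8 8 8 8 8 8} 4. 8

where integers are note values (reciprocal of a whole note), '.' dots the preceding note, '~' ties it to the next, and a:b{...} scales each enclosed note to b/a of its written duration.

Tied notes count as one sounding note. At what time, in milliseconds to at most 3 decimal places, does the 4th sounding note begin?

1. 0.0ms @ 0 + 114.286ms (2/7)
2. 114.286ms @ 2/7 + 114.286ms (2/7)
3. 228.571ms @ 4/7 + 114.286ms (2/7)
4. 342.857ms @ 6/7 + 114.286ms (2/7)
5. 457.143ms @ 8/7 + 114.286ms (2/7)
6. 571.429ms @ 10/7 + 114.286ms (2/7)
7. 685.714ms @ 12/7 + 114.286ms (2/7)
8. 800.0ms @ 2 + 600.0ms (3/2)
9. 1400.0ms @ 7/2 + 200.0ms (1/2)

note 4 onset = 6/7b = 342.857ms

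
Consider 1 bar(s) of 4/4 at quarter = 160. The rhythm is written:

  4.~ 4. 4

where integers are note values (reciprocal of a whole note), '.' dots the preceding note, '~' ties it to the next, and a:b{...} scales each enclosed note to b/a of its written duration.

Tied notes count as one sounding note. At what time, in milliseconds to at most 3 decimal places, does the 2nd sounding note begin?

1. 0.0ms @ 0 + 1125.0ms (3)
2. 1125.0ms @ 3 + 375.0ms (1)

note 2 onset = 3b = 1125.0ms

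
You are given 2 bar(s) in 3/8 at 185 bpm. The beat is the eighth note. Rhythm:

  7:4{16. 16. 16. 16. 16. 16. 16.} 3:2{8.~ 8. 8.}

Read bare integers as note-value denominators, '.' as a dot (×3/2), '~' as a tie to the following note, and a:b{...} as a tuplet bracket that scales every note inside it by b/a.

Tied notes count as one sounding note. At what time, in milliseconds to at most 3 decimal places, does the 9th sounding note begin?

1. 0.0ms @ 0 + 138.996ms (3/7)
2. 138.996ms @ 3/7 + 138.996ms (3/7)
3. 277.992ms @ 6/7 + 138.996ms (3/7)
4. 416.988ms @ 9/7 + 138.996ms (3/7)
5. 555.985ms @ 12/7 + 138.996ms (3/7)
6. 694.981ms @ 15/7 + 138.996ms (3/7)
7. 833.977ms @ 18/7 + 138.996ms (3/7)
8. 972.973ms @ 3 + 648.649ms (2)
9. 1621.622ms @ 5 + 324.324ms (1)

note 9 onset = 5b = 1621.622ms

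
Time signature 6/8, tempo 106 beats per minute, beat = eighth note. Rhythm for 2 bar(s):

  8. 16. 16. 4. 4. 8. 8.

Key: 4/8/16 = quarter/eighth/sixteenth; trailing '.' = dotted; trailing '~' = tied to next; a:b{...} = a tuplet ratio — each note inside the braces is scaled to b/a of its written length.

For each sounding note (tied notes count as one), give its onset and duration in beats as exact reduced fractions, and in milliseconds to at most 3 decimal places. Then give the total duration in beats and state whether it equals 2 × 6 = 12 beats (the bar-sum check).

1) 0.0ms=0b +849.057ms=3/2b
2) 849.057ms=3/2b +424.528ms=3/4b
3) 1273.585ms=9/4b +424.528ms=3/4b
4) 1698.113ms=3b +1698.113ms=3b
5) 3396.226ms=6b +1698.113ms=3b
6) 5094.34ms=9b +849.057ms=3/2b
7) 5943.396ms=21/2b +849.057ms=3/2b
Σ=12b of 12 (106bpm 6/8) — PASS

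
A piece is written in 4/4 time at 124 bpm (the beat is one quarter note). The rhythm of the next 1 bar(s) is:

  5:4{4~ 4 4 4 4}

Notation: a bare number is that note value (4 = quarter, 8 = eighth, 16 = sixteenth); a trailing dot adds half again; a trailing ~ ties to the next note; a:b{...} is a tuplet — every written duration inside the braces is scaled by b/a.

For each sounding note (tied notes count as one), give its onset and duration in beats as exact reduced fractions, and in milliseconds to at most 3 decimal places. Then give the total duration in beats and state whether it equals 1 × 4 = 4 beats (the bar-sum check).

1) 0.0ms=0b +774.194ms=8/5b
2) 774.194ms=8/5b +387.097ms=4/5b
3) 1161.29ms=12/5b +387.097ms=4/5b
4) 1548.387ms=16/5b +387.097ms=4/5b
Σ=4b of 4 (124bpm 4/4) — PASS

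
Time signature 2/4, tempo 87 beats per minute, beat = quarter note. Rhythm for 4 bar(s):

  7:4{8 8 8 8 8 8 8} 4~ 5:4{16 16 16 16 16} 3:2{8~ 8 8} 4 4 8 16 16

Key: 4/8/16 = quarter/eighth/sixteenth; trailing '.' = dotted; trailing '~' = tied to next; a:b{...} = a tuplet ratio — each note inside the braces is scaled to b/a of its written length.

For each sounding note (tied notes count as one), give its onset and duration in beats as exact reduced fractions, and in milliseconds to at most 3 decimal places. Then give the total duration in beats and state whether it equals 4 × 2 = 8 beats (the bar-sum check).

1) 0.0ms=0b +197.044ms=2/7b
2) 197.044ms=2/7b +197.044ms=2/7b
3) 394.089ms=4/7b +197.044ms=2/7b
4) 591.133ms=6/7b +197.044ms=2/7b
5) 788.177ms=8/7b +197.044ms=2/7b
6) 985.222ms=10/7b +197.044ms=2/7b
7) 1182.266ms=12/7b +197.044ms=2/7b
8) 1379.31ms=2b +827.586ms=6/5b
9) 2206.897ms=16/5b +137.931ms=1/5b
10) 2344.828ms=17/5b +137.931ms=1/5b
11) 2482.759ms=18/5b +137.931ms=1/5b
12) 2620.69ms=19/5b +137.931ms=1/5b
13) 2758.621ms=4b +459.77ms=2/3b
14) 3218.391ms=14/3b +229.885ms=1/3b
15) 3448.276ms=5b +689.655ms=1b
16) 4137.931ms=6b +689.655ms=1b
17) 4827.586ms=7b +344.828ms=1/2b
18) 5172.414ms=15/2b +172.414ms=1/4b
19) 5344.828ms=31/4b +172.414ms=1/4b
Σ=8b of 8 (87bpm 2/4) — PASS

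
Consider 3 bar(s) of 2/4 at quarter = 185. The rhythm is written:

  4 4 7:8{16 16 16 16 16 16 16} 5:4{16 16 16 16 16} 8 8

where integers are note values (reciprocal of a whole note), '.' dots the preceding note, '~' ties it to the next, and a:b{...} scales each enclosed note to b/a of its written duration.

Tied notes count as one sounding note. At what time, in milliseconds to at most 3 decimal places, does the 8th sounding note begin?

1. 0.0ms @ 0 + 324.324ms (1)
2. 324.324ms @ 1 + 324.324ms (1)
3. 648.649ms @ 2 + 92.664ms (2/7)
4. 741.313ms @ 16/7 + 92.664ms (2/7)
5. 833.977ms @ 18/7 + 92.664ms (2/7)
6. 926.641ms @ 20/7 + 92.664ms (2/7)
7. 1019.305ms @ 22/7 + 92.664ms (2/7)
8. 1111.969ms @ 24/7 + 92.664ms (2/7)
9. 1204.633ms @ 26/7 + 92.664ms (2/7)
10. 1297.297ms @ 4 + 64.865ms (1/5)
11. 1362.162ms @ 21/5 + 64.865ms (1/5)
12. 1427.027ms @ 22/5 + 64.865ms (1/5)
13. 1491.892ms @ 23/5 + 64.865ms (1/5)
14. 1556.757ms @ 24/5 + 64.865ms (1/5)
15. 1621.622ms @ 5 + 162.162ms (1/2)
16. 1783.784ms @ 11/2 + 162.162ms (1/2)

note 8 onset = 24/7b = 1111.969ms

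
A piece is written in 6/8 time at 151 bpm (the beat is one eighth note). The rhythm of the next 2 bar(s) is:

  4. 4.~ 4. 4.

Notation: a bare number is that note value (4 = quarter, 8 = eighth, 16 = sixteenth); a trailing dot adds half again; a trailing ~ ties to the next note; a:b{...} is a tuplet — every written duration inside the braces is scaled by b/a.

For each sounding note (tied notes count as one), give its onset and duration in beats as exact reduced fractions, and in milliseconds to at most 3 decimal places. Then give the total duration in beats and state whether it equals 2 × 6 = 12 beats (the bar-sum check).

1) 0.0ms=0b +1192.053ms=3b
2) 1192.053ms=3b +2384.106ms=6b
3) 3576.159ms=9b +1192.053ms=3b
Σ=12b of 12 (151bpm 6/8) — PASS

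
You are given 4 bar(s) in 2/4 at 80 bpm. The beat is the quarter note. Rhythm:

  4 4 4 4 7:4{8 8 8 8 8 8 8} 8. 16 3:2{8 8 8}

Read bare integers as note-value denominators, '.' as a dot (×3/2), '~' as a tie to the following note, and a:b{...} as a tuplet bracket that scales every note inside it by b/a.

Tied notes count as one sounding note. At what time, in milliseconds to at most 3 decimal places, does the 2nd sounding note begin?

note 2 onset = 1b = 750.0ms

1. 0.0ms @ 0 + 750.0ms (1)
2. 750.0ms @ 1 + 750.0ms (1)
3. 1500.0ms @ 2 + 750.0ms (1)
4. 2250.0ms @ 3 + 750.0ms (1)
5. 3000.0ms @ 4 + 214.286ms (2/7)
6. 3214.286ms @ 30/7 + 214.286ms (2/7)
7. 3428.571ms @ 32/7 + 214.286ms (2/7)
8. 3642.857ms @ 34/7 + 214.286ms (2/7)
9. 3857.143ms @ 36/7 + 214.286ms (2/7)
10. 4071.429ms @ 38/7 + 214.286ms (2/7)
11. 4285.714ms @ 40/7 + 214.286ms (2/7)
12. 4500.0ms @ 6 + 562.5ms (3/4)
13. 5062.5ms @ 27/4 + 187.5ms (1/4)
14. 5250.0ms @ 7 + 250.0ms (1/3)
15. 5500.0ms @ 22/3 + 250.0ms (1/3)
16. 5750.0ms @ 23/3 + 250.0ms (1/3)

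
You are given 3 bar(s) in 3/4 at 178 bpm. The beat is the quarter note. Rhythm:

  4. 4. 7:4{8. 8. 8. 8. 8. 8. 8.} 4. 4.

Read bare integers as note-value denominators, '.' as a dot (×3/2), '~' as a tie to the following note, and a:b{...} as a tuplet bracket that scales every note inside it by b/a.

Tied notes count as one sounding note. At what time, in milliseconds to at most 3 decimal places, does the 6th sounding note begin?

1. 0.0ms @ 0 + 505.618ms (3/2)
2. 505.618ms @ 3/2 + 505.618ms (3/2)
3. 1011.236ms @ 3 + 144.462ms (3/7)
4. 1155.698ms @ 24/7 + 144.462ms (3/7)
5. 1300.161ms @ 27/7 + 144.462ms (3/7)
6. 1444.623ms @ 30/7 + 144.462ms (3/7)
7. 1589.085ms @ 33/7 + 144.462ms (3/7)
8. 1733.547ms @ 36/7 + 144.462ms (3/7)
9. 1878.01ms @ 39/7 + 144.462ms (3/7)
10. 2022.472ms @ 6 + 505.618ms (3/2)
11. 2528.09ms @ 15/2 + 505.618ms (3/2)

note 6 onset = 30/7b = 1444.623ms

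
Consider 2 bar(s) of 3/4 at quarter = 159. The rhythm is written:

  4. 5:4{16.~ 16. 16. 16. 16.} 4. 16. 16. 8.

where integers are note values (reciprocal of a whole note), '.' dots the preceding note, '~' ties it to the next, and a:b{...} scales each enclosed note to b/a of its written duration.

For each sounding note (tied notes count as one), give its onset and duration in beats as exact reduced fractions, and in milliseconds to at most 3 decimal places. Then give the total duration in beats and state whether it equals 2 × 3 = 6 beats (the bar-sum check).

1) 0.0ms=0b +566.038ms=3/2b
2) 566.038ms=3/2b +226.415ms=3/5b
3) 792.453ms=21/10b +113.208ms=3/10b
4) 905.66ms=12/5b +113.208ms=3/10b
5) 1018.868ms=27/10b +113.208ms=3/10b
6) 1132.075ms=3b +566.038ms=3/2b
7) 1698.113ms=9/2b +141.509ms=3/8b
8) 1839.623ms=39/8b +141.509ms=3/8b
9) 1981.132ms=21/4b +283.019ms=3/4b
Σ=6b of 6 (159bpm 3/4) — PASS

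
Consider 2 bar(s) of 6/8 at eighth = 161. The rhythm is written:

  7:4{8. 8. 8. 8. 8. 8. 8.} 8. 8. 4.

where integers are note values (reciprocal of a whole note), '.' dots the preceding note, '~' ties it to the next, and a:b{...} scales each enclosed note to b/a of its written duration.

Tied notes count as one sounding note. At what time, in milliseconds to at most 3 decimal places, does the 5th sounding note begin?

note 5 onset = 24/7b = 1277.728ms

1. 0.0ms @ 0 + 319.432ms (6/7)
2. 319.432ms @ 6/7 + 319.432ms (6/7)
3. 638.864ms @ 12/7 + 319.432ms (6/7)
4. 958.296ms @ 18/7 + 319.432ms (6/7)
5. 1277.728ms @ 24/7 + 319.432ms (6/7)
6. 1597.161ms @ 30/7 + 319.432ms (6/7)
7. 1916.593ms @ 36/7 + 319.432ms (6/7)
8. 2236.025ms @ 6 + 559.006ms (3/2)
9. 2795.031ms @ 15/2 + 559.006ms (3/2)
10. 3354.037ms @ 9 + 1118.012ms (3)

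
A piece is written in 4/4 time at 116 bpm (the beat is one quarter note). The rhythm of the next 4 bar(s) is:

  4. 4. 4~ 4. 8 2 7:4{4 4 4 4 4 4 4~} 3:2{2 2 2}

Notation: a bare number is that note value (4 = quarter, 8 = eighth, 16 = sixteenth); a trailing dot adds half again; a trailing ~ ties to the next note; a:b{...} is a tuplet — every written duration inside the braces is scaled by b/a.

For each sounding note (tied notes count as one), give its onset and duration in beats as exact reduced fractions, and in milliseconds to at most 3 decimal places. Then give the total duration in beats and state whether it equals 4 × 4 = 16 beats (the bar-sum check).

1) 0.0ms=0b +775.862ms=3/2b
2) 775.862ms=3/2b +775.862ms=3/2b
3) 1551.724ms=3b +1293.103ms=5/2b
4) 2844.828ms=11/2b +258.621ms=1/2b
5) 3103.448ms=6b +1034.483ms=2b
6) 4137.931ms=8b +295.567ms=4/7b
7) 4433.498ms=60/7b +295.567ms=4/7b
8) 4729.064ms=64/7b +295.567ms=4/7b
9) 5024.631ms=68/7b +295.567ms=4/7b
10) 5320.197ms=72/7b +295.567ms=4/7b
11) 5615.764ms=76/7b +295.567ms=4/7b
12) 5911.33ms=80/7b +985.222ms=40/21b
13) 6896.552ms=40/3b +689.655ms=4/3b
14) 7586.207ms=44/3b +689.655ms=4/3b
Σ=16b of 16 (116bpm 4/4) — PASS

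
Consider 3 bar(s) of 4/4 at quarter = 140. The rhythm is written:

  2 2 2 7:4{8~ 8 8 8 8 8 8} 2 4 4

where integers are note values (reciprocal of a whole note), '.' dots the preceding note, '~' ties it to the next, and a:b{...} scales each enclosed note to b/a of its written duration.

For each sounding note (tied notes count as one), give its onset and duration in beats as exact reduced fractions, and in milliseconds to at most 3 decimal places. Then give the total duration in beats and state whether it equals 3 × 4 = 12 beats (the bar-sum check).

1) 0.0ms=0b +857.143ms=2b
2) 857.143ms=2b +857.143ms=2b
3) 1714.286ms=4b +857.143ms=2b
4) 2571.429ms=6b +244.898ms=4/7b
5) 2816.327ms=46/7b +122.449ms=2/7b
6) 2938.776ms=48/7b +122.449ms=2/7b
7) 3061.224ms=50/7b +122.449ms=2/7b
8) 3183.673ms=52/7b +122.449ms=2/7b
9) 3306.122ms=54/7b +122.449ms=2/7b
10) 3428.571ms=8b +857.143ms=2b
11) 4285.714ms=10b +428.571ms=1b
12) 4714.286ms=11b +428.571ms=1b
Σ=12b of 12 (140bpm 4/4) — PASS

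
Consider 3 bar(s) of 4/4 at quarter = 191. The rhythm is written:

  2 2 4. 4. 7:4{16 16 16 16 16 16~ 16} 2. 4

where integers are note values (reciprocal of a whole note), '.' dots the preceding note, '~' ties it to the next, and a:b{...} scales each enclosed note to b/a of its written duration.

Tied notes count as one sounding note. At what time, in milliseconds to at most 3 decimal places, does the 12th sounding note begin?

note 12 onset = 11b = 3455.497ms

1. 0.0ms @ 0 + 628.272ms (2)
2. 628.272ms @ 2 + 628.272ms (2)
3. 1256.545ms @ 4 + 471.204ms (3/2)
4. 1727.749ms @ 11/2 + 471.204ms (3/2)
5. 2198.953ms @ 7 + 44.877ms (1/7)
6. 2243.829ms @ 50/7 + 44.877ms (1/7)
7. 2288.706ms @ 51/7 + 44.877ms (1/7)
8. 2333.583ms @ 52/7 + 44.877ms (1/7)
9. 2378.459ms @ 53/7 + 44.877ms (1/7)
10. 2423.336ms @ 54/7 + 89.753ms (2/7)
11. 2513.089ms @ 8 + 942.408ms (3)
12. 3455.497ms @ 11 + 314.136ms (1)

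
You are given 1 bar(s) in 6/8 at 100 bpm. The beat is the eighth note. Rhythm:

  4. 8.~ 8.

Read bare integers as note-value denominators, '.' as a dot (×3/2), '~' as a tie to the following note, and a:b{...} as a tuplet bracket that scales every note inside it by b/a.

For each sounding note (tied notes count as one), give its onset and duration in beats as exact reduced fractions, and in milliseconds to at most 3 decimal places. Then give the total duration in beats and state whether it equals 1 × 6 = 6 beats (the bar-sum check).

1) 0.0ms=0b +1800.0ms=3b
2) 1800.0ms=3b +1800.0ms=3b
Σ=6b of 6 (100bpm 6/8) — PASS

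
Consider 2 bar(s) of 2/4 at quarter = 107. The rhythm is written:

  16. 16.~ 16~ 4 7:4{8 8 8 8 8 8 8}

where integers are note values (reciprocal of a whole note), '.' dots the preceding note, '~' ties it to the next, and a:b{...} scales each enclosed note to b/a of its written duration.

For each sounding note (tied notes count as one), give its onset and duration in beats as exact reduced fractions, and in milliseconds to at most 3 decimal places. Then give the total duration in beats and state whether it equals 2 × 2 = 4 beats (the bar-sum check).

1) 0.0ms=0b +210.28ms=3/8b
2) 210.28ms=3/8b +911.215ms=13/8b
3) 1121.495ms=2b +160.214ms=2/7b
4) 1281.709ms=16/7b +160.214ms=2/7b
5) 1441.923ms=18/7b +160.214ms=2/7b
6) 1602.136ms=20/7b +160.214ms=2/7b
7) 1762.35ms=22/7b +160.214ms=2/7b
8) 1922.563ms=24/7b +160.214ms=2/7b
9) 2082.777ms=26/7b +160.214ms=2/7b
Σ=4b of 4 (107bpm 2/4) — PASS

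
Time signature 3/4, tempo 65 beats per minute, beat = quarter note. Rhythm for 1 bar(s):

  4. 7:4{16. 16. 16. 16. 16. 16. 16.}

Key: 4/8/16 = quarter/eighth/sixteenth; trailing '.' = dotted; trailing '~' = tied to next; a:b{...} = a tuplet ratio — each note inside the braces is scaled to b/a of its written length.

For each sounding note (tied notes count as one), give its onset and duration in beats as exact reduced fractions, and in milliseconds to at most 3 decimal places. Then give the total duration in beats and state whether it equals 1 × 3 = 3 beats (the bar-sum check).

1) 0.0ms=0b +1384.615ms=3/2b
2) 1384.615ms=3/2b +197.802ms=3/14b
3) 1582.418ms=12/7b +197.802ms=3/14b
4) 1780.22ms=27/14b +197.802ms=3/14b
5) 1978.022ms=15/7b +197.802ms=3/14b
6) 2175.824ms=33/14b +197.802ms=3/14b
7) 2373.626ms=18/7b +197.802ms=3/14b
8) 2571.429ms=39/14b +197.802ms=3/14b
Σ=3b of 3 (65bpm 3/4) — PASS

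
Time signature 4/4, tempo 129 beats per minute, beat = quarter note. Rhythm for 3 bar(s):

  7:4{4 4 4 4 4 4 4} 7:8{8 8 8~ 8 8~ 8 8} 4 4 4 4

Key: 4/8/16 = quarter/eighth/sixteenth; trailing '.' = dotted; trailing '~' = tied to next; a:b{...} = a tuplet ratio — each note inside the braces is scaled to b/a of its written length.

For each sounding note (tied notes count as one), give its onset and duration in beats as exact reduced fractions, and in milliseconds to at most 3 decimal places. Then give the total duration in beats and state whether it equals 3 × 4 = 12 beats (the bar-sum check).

1) 0.0ms=0b +265.781ms=4/7b
2) 265.781ms=4/7b +265.781ms=4/7b
3) 531.561ms=8/7b +265.781ms=4/7b
4) 797.342ms=12/7b +265.781ms=4/7b
5) 1063.123ms=16/7b +265.781ms=4/7b
6) 1328.904ms=20/7b +265.781ms=4/7b
7) 1594.684ms=24/7b +265.781ms=4/7b
8) 1860.465ms=4b +265.781ms=4/7b
9) 2126.246ms=32/7b +265.781ms=4/7b
10) 2392.027ms=36/7b +531.561ms=8/7b
11) 2923.588ms=44/7b +531.561ms=8/7b
12) 3455.15ms=52/7b +265.781ms=4/7b
13) 3720.93ms=8b +465.116ms=1b
14) 4186.047ms=9b +465.116ms=1b
15) 4651.163ms=10b +465.116ms=1b
16) 5116.279ms=11b +465.116ms=1b
Σ=12b of 12 (129bpm 4/4) — PASS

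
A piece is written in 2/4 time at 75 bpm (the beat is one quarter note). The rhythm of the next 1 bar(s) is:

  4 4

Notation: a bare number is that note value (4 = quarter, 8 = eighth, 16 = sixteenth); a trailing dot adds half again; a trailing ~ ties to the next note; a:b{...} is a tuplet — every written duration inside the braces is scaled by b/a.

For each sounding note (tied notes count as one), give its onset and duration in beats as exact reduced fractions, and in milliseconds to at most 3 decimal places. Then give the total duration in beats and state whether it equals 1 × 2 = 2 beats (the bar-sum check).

1) 0.0ms=0b +800.0ms=1b
2) 800.0ms=1b +800.0ms=1b
Σ=2b of 2 (75bpm 2/4) — PASS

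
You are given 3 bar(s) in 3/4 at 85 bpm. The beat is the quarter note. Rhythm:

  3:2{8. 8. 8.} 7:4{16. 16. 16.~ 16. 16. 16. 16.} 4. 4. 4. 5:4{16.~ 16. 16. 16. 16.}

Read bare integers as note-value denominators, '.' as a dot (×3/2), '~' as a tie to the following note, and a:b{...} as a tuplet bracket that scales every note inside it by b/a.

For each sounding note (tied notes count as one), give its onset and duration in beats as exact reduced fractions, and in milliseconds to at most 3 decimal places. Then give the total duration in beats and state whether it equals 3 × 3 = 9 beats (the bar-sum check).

1) 0.0ms=0b +352.941ms=1/2b
2) 352.941ms=1/2b +352.941ms=1/2b
3) 705.882ms=1b +352.941ms=1/2b
4) 1058.824ms=3/2b +151.261ms=3/14b
5) 1210.084ms=12/7b +151.261ms=3/14b
6) 1361.345ms=27/14b +302.521ms=3/7b
7) 1663.866ms=33/14b +151.261ms=3/14b
8) 1815.126ms=18/7b +151.261ms=3/14b
9) 1966.387ms=39/14b +151.261ms=3/14b
10) 2117.647ms=3b +1058.824ms=3/2b
11) 3176.471ms=9/2b +1058.824ms=3/2b
12) 4235.294ms=6b +1058.824ms=3/2b
13) 5294.118ms=15/2b +423.529ms=3/5b
14) 5717.647ms=81/10b +211.765ms=3/10b
15) 5929.412ms=42/5b +211.765ms=3/10b
16) 6141.176ms=87/10b +211.765ms=3/10b
Σ=9b of 9 (85bpm 3/4) — PASS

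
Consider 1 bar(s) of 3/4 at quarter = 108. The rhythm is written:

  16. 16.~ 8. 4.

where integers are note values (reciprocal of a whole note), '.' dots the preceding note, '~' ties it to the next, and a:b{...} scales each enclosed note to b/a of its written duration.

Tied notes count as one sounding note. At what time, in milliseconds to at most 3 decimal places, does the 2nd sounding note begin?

1. 0.0ms @ 0 + 208.333ms (3/8)
2. 208.333ms @ 3/8 + 625.0ms (9/8)
3. 833.333ms @ 3/2 + 833.333ms (3/2)

note 2 onset = 3/8b = 208.333ms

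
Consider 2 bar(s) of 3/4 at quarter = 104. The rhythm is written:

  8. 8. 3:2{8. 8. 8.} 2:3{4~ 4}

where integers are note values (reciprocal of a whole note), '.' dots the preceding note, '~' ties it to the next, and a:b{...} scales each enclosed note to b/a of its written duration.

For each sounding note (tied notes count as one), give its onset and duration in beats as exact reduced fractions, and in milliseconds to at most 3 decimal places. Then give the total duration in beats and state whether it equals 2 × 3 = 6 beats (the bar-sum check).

1) 0.0ms=0b +432.692ms=3/4b
2) 432.692ms=3/4b +432.692ms=3/4b
3) 865.385ms=3/2b +288.462ms=1/2b
4) 1153.846ms=2b +288.462ms=1/2b
5) 1442.308ms=5/2b +288.462ms=1/2b
6) 1730.769ms=3b +1730.769ms=3b
Σ=6b of 6 (104bpm 3/4) — PASS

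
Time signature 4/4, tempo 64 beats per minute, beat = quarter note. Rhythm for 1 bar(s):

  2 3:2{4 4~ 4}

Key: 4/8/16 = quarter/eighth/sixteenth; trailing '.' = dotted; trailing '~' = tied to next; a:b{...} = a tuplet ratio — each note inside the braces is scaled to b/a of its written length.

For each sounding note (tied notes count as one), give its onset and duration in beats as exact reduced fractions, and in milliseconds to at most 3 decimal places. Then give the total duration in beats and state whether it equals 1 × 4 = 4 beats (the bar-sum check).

1) 0.0ms=0b +1875.0ms=2b
2) 1875.0ms=2b +625.0ms=2/3b
3) 2500.0ms=8/3b +1250.0ms=4/3b
Σ=4b of 4 (64bpm 4/4) — PASS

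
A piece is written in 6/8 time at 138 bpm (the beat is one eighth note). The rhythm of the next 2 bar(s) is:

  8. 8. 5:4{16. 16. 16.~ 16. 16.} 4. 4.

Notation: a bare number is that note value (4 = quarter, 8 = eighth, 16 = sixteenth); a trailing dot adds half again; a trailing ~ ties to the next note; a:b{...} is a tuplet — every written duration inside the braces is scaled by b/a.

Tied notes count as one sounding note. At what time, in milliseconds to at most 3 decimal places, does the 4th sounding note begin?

1. 0.0ms @ 0 + 652.174ms (3/2)
2. 652.174ms @ 3/2 + 652.174ms (3/2)
3. 1304.348ms @ 3 + 260.87ms (3/5)
4. 1565.217ms @ 18/5 + 260.87ms (3/5)
5. 1826.087ms @ 21/5 + 521.739ms (6/5)
6. 2347.826ms @ 27/5 + 260.87ms (3/5)
7. 2608.696ms @ 6 + 1304.348ms (3)
8. 3913.043ms @ 9 + 1304.348ms (3)

note 4 onset = 18/5b = 1565.217ms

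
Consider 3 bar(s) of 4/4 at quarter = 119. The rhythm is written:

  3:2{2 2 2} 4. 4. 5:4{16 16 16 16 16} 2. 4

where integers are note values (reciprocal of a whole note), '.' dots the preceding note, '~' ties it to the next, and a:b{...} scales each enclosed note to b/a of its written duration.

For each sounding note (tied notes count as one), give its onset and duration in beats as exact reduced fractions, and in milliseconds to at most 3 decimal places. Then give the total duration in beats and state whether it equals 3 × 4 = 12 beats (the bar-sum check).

1) 0.0ms=0b +672.269ms=4/3b
2) 672.269ms=4/3b +672.269ms=4/3b
3) 1344.538ms=8/3b +672.269ms=4/3b
4) 2016.807ms=4b +756.303ms=3/2b
5) 2773.109ms=11/2b +756.303ms=3/2b
6) 3529.412ms=7b +100.84ms=1/5b
7) 3630.252ms=36/5b +100.84ms=1/5b
8) 3731.092ms=37/5b +100.84ms=1/5b
9) 3831.933ms=38/5b +100.84ms=1/5b
10) 3932.773ms=39/5b +100.84ms=1/5b
11) 4033.613ms=8b +1512.605ms=3b
12) 5546.218ms=11b +504.202ms=1b
Σ=12b of 12 (119bpm 4/4) — PASS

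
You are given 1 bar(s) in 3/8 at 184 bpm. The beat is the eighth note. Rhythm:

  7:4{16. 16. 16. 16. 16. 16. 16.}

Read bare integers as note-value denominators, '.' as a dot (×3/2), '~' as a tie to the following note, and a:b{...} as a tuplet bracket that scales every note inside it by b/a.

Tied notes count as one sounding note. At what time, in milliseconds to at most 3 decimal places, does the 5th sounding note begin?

note 5 onset = 12/7b = 559.006ms

1. 0.0ms @ 0 + 139.752ms (3/7)
2. 139.752ms @ 3/7 + 139.752ms (3/7)
3. 279.503ms @ 6/7 + 139.752ms (3/7)
4. 419.255ms @ 9/7 + 139.752ms (3/7)
5. 559.006ms @ 12/7 + 139.752ms (3/7)
6. 698.758ms @ 15/7 + 139.752ms (3/7)
7. 838.509ms @ 18/7 + 139.752ms (3/7)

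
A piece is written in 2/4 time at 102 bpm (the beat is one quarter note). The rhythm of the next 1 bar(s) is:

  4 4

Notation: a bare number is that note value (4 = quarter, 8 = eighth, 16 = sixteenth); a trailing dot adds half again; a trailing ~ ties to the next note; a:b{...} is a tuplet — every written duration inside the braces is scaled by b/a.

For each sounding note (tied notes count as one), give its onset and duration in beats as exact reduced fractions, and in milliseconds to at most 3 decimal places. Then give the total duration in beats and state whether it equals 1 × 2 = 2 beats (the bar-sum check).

1) 0.0ms=0b +588.235ms=1b
2) 588.235ms=1b +588.235ms=1b
Σ=2b of 2 (102bpm 2/4) — PASS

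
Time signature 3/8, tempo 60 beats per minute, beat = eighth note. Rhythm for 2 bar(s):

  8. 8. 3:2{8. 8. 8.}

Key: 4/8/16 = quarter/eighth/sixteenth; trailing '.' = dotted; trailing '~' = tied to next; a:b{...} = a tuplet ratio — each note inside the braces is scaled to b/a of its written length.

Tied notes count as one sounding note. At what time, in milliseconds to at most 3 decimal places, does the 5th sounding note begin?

1. 0.0ms @ 0 + 1500.0ms (3/2)
2. 1500.0ms @ 3/2 + 1500.0ms (3/2)
3. 3000.0ms @ 3 + 1000.0ms (1)
4. 4000.0ms @ 4 + 1000.0ms (1)
5. 5000.0ms @ 5 + 1000.0ms (1)

note 5 onset = 5b = 5000.0ms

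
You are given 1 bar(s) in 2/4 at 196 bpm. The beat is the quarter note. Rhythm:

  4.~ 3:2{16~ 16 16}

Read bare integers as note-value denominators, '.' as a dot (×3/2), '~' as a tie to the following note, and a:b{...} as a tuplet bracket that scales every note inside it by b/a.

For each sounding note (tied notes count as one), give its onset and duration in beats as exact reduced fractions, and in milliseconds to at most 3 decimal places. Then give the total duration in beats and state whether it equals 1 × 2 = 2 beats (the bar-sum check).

1) 0.0ms=0b +561.224ms=11/6b
2) 561.224ms=11/6b +51.02ms=1/6b
Σ=2b of 2 (196bpm 2/4) — PASS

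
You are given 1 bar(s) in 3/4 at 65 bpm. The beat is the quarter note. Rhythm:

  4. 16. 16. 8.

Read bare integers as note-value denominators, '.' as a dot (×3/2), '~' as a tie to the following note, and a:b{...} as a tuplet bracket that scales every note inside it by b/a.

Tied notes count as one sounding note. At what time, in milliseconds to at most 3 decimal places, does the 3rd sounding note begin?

note 3 onset = 15/8b = 1730.769ms

1. 0.0ms @ 0 + 1384.615ms (3/2)
2. 1384.615ms @ 3/2 + 346.154ms (3/8)
3. 1730.769ms @ 15/8 + 346.154ms (3/8)
4. 2076.923ms @ 9/4 + 692.308ms (3/4)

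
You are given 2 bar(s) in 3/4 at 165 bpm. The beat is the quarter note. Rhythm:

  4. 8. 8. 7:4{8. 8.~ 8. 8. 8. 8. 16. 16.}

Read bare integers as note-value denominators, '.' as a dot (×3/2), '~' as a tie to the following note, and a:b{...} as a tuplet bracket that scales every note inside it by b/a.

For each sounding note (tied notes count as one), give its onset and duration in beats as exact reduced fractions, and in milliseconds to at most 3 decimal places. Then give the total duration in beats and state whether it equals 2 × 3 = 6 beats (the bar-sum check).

1) 0.0ms=0b +545.455ms=3/2b
2) 545.455ms=3/2b +272.727ms=3/4b
3) 818.182ms=9/4b +272.727ms=3/4b
4) 1090.909ms=3b +155.844ms=3/7b
5) 1246.753ms=24/7b +311.688ms=6/7b
6) 1558.442ms=30/7b +155.844ms=3/7b
7) 1714.286ms=33/7b +155.844ms=3/7b
8) 1870.13ms=36/7b +155.844ms=3/7b
9) 2025.974ms=39/7b +77.922ms=3/14b
10) 2103.896ms=81/14b +77.922ms=3/14b
Σ=6b of 6 (165bpm 3/4) — PASS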